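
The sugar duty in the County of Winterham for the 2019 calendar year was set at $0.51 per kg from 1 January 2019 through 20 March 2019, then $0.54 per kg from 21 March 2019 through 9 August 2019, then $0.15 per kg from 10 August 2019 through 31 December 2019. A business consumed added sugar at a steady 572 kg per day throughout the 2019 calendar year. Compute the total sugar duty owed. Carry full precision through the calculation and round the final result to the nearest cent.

1 January – 20 March 2019: 79 days × 572 kg/day = 45,188 kg at $0.51/kg → $23045.88
21 March – 9 August 2019: 142 days × 572 kg/day = 81,224 kg at $0.54/kg → $43860.96
10 August – 31 December 2019: 144 days × 572 kg/day = 82,368 kg at $0.15/kg → $12355.20

$79262.04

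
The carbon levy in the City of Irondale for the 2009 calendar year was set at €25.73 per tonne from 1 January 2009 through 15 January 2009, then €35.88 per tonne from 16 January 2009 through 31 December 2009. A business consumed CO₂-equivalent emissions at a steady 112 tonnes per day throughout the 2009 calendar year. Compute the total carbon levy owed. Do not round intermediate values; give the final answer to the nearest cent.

€1,449,722.40

1 January – 15 January 2009: 15 days × 112 tonnes/day = 1,680 tonnes at €25.73/tonne → €43,226.40
16 January – 31 December 2009: 350 days × 112 tonnes/day = 39,200 tonnes at €35.88/tonne → €1,406,496.00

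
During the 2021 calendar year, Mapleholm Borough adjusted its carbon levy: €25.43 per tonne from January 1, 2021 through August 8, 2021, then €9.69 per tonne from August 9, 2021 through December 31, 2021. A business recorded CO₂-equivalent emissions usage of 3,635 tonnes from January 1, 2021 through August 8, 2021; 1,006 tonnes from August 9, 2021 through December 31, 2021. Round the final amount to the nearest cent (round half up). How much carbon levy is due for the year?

€102,186.19

January 1 – August 8, 2021: 3,635 tonnes at €25.43/tonne → €92,438.05
August 9 – December 31, 2021: 1,006 tonnes at €9.69/tonne → €9,748.14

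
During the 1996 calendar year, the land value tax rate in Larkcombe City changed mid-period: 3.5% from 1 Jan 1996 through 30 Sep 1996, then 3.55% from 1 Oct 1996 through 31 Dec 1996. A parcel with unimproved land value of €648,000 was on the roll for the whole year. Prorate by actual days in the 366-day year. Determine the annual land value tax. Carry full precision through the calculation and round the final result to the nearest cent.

1 Jan – 30 Sep 1996: 274 days at 3.5% → €648,000 × 3.5% × 274/366 = €16,979.0164
1 Oct – 31 Dec 1996: 92 days at 3.55% → €648,000 × 3.55% × 92/366 = €5,782.4262
Total = €22,761.4426

€22,761.44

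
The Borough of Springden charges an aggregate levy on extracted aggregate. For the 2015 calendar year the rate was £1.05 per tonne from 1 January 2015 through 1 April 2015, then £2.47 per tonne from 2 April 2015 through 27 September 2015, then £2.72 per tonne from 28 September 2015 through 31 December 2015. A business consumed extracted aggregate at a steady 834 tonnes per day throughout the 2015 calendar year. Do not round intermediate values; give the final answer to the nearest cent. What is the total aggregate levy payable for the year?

1 January – 1 April 2015: 91 days × 834 tonnes/day = 75,894 tonnes at £1.05/tonne → £79,688.70
2 April – 27 September 2015: 179 days × 834 tonnes/day = 149,286 tonnes at £2.47/tonne → £368,736.42
28 September – 31 December 2015: 95 days × 834 tonnes/day = 79,230 tonnes at £2.72/tonne → £215,505.60

£663,930.72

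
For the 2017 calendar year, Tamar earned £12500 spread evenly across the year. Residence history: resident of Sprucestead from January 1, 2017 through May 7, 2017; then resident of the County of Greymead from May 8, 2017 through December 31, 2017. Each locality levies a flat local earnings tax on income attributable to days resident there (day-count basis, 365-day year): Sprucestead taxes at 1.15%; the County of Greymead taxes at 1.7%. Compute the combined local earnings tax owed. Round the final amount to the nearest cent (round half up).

£188.58

Sprucestead, January 1 – May 7, 2017: 127 days → £12500 × 1.15% × 127/365 = £50.0171
The County of Greymead, May 8 – December 31, 2017: 238 days → £12500 × 1.7% × 238/365 = £138.5616
Total = £188.5788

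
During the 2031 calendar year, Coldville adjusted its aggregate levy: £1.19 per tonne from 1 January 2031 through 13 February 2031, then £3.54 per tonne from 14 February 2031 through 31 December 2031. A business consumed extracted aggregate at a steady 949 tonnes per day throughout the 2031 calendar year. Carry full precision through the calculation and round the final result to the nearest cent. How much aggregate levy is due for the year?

£1,128,076.30

1 January – 13 February 2031: 44 days × 949 tonnes/day = 41,756 tonnes at £1.19/tonne → £49,689.64
14 February – 31 December 2031: 321 days × 949 tonnes/day = 304,629 tonnes at £3.54/tonne → £1,078,386.66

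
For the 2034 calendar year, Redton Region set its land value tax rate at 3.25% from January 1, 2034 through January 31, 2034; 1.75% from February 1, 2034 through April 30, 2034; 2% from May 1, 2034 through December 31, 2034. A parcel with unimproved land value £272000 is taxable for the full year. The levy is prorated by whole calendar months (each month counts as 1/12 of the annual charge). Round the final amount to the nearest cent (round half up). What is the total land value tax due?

£5553.33

January 1 – January 31, 2034: 1 month at 3.25% → £272000 × 3.25% × 1/12 = £736.6667
February 1 – April 30, 2034: 3 months at 1.75% → £272000 × 1.75% × 3/12 = £1190.0000
May 1 – December 31, 2034: 8 months at 2% → £272000 × 2% × 8/12 = £3626.6667
Total = £5553.3333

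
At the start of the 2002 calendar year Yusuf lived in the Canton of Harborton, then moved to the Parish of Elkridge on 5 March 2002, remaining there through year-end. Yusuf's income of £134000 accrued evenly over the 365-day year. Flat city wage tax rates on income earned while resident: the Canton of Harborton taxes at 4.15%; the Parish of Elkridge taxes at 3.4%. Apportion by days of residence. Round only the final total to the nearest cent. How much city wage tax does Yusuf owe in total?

The Canton of Harborton, 1 January – 4 March 2002: 63 days → £134000 × 4.15% × 63/365 = £959.8438
The Parish of Elkridge, 5 March – 31 December 2002: 302 days → £134000 × 3.4% × 302/365 = £3769.6219
Total = £4729.4658

£4729.47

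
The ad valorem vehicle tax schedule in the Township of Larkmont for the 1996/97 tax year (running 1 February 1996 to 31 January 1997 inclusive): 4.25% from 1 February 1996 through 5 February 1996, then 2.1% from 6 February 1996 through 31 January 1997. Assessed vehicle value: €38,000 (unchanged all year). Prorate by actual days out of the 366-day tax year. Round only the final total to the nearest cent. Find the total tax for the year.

1 February – 5 February 1996: 5 days at 4.25% → €38,000 × 4.25% × 5/366 = €22.0628
6 February 1996 – 31 January 1997: 361 days at 2.1% → €38,000 × 2.1% × 361/366 = €787.0984
Total = €809.1612

€809.16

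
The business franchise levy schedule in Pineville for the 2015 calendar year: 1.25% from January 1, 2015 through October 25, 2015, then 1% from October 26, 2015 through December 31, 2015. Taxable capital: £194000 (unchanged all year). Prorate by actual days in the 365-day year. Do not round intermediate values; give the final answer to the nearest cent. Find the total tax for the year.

£2335.97

January 1 – October 25, 2015: 298 days at 1.25% → £194000 × 1.25% × 298/365 = £1979.8630
October 26 – December 31, 2015: 67 days at 1% → £194000 × 1% × 67/365 = £356.1096
Total = £2335.9726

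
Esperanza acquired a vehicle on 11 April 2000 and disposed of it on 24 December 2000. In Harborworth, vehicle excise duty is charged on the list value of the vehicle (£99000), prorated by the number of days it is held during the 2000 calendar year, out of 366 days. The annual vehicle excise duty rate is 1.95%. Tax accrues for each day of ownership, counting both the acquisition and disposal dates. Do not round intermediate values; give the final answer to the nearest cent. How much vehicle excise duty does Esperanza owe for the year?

£1360.84

Days held (11 April – 24 December 2000): 258 out of 366
Tax = £99000 × 1.95% × 258/366 = £1360.8443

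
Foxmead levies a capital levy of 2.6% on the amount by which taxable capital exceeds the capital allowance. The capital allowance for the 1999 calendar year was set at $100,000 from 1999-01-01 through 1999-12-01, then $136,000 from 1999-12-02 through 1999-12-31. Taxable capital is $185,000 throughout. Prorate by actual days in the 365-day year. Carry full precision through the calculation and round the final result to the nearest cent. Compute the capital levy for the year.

1999-01-01 to 1999-12-01: 335 days, exemption $100,000 → ($185,000 − $100,000) × 2.6% × 335/365 = $2,028.3562
1999-12-02 to 1999-12-31: 30 days, exemption $136,000 → ($185,000 − $136,000) × 2.6% × 30/365 = $104.7123
Total = $2,133.0685

$2,133.07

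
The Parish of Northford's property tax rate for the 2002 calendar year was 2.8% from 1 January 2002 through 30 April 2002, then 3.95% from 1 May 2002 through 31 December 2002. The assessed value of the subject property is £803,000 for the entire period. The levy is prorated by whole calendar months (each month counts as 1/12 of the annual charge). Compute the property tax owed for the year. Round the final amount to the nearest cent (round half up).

£28,640.33

1 January – 30 April 2002: 4 months at 2.8% → £803,000 × 2.8% × 4/12 = £7,494.6667
1 May – 31 December 2002: 8 months at 3.95% → £803,000 × 3.95% × 8/12 = £21,145.6667
Total = £28,640.3333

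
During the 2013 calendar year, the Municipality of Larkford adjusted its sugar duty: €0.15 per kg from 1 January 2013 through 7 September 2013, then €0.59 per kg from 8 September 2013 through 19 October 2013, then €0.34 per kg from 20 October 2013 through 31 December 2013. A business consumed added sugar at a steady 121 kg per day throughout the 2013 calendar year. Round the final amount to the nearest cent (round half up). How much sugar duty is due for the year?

€10,539.10

1 January – 7 September 2013: 250 days × 121 kg/day = 30,250 kg at €0.15/kg → €4,537.50
8 September – 19 October 2013: 42 days × 121 kg/day = 5,082 kg at €0.59/kg → €2,998.38
20 October – 31 December 2013: 73 days × 121 kg/day = 8,833 kg at €0.34/kg → €3,003.22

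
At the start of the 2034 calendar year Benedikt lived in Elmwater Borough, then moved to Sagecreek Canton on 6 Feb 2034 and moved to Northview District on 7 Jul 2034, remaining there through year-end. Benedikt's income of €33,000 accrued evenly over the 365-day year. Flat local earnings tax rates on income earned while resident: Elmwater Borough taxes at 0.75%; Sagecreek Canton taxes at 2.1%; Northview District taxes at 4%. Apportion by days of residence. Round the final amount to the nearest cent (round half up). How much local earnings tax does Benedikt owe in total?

Elmwater Borough, 1 Jan – 5 Feb 2034: 36 days → €33,000 × 0.75% × 36/365 = €24.4110
Sagecreek Canton, 6 Feb – 6 Jul 2034: 151 days → €33,000 × 2.1% × 151/365 = €286.6932
Northview District, 7 Jul – 31 Dec 2034: 178 days → €33,000 × 4% × 178/365 = €643.7260
Total = €954.8301

€954.83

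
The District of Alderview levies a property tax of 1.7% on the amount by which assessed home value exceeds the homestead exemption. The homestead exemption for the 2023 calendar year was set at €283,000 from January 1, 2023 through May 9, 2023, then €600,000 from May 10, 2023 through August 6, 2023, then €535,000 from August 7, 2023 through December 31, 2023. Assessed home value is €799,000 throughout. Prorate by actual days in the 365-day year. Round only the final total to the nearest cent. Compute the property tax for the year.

January 1 – May 9, 2023: 129 days, exemption €283,000 → (€799,000 − €283,000) × 1.7% × 129/365 = €3,100.2411
May 10 – August 6, 2023: 89 days, exemption €600,000 → (€799,000 − €600,000) × 1.7% × 89/365 = €824.8959
August 7 – December 31, 2023: 147 days, exemption €535,000 → (€799,000 − €535,000) × 1.7% × 147/365 = €1,807.4959
Total = €5,732.6329

€5,732.63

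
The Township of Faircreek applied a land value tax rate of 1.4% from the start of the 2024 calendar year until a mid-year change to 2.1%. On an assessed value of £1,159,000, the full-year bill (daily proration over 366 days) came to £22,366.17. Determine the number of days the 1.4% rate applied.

89 days

Let d = days at the first rate; then 366 − d days at the second rate.
£1,159,000 × [1.4%·d + 2.1%·(366−d)] / 366 = £22,366.17
Solving gives d = 89, so the new rate took effect on 30 March 2024.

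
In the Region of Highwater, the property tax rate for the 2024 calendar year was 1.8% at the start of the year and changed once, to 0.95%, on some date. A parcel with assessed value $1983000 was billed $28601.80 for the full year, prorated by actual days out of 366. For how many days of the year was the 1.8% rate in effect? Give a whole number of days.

212 days

Let d = days at the first rate; then 366 − d days at the second rate.
$1983000 × [1.8%·d + 0.95%·(366−d)] / 366 = $28601.80
Solving gives d = 212, so the new rate took effect on 31 Jul 2024.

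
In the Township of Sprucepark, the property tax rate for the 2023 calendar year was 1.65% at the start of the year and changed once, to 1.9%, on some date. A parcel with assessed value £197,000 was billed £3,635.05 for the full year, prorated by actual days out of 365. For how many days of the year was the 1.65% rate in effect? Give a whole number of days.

Let d = days at the first rate; then 365 − d days at the second rate.
£197,000 × [1.65%·d + 1.9%·(365−d)] / 365 = £3,635.05
Solving gives d = 80, so the new rate took effect on March 22, 2023.

80 days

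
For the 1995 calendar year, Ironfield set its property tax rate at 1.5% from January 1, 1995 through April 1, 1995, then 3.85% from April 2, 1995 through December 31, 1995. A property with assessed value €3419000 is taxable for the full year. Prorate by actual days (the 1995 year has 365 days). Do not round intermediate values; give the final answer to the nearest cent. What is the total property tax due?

January 1 – April 1, 1995: 91 days at 1.5% → €3419000 × 1.5% × 91/365 = €12786.1233
April 2 – December 31, 1995: 274 days at 3.85% → €3419000 × 3.85% × 274/365 = €98813.7836
Total = €111599.9068

€111599.91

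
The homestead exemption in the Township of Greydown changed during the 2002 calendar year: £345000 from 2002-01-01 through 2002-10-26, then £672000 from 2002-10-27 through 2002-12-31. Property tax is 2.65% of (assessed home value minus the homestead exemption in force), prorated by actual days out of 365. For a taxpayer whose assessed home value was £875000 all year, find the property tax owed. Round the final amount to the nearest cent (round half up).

2002-01-01 to 2002-10-26: 299 days, exemption £345000 → (£875000 − £345000) × 2.65% × 299/365 = £11505.3562
2002-10-27 to 2002-12-31: 66 days, exemption £672000 → (£875000 − £672000) × 2.65% × 66/365 = £972.7315
Total = £12478.0877

£12478.09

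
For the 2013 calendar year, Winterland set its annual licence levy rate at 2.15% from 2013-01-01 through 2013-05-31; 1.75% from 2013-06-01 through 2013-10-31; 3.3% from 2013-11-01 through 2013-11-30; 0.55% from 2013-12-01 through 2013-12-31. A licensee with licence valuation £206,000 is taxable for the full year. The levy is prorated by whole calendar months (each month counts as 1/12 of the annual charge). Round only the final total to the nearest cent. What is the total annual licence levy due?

£4,008.42

2013-01-01 to 2013-05-31: 5 months at 2.15% → £206,000 × 2.15% × 5/12 = £1,845.4167
2013-06-01 to 2013-10-31: 5 months at 1.75% → £206,000 × 1.75% × 5/12 = £1,502.0833
2013-11-01 to 2013-11-30: 1 month at 3.3% → £206,000 × 3.3% × 1/12 = £566.5000
2013-12-01 to 2013-12-31: 1 month at 0.55% → £206,000 × 0.55% × 1/12 = £94.4167
Total = £4,008.4167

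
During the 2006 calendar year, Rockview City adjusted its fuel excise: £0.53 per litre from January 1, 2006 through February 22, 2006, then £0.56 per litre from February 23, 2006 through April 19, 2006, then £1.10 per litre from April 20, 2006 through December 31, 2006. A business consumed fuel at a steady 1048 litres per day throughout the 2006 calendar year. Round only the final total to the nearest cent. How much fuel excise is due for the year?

£357420.40

January 1 – February 22, 2006: 53 days × 1048 litres/day = 55,544 litres at £0.53/litre → £29438.32
February 23 – April 19, 2006: 56 days × 1048 litres/day = 58,688 litres at £0.56/litre → £32865.28
April 20 – December 31, 2006: 256 days × 1048 litres/day = 268,288 litres at £1.10/litre → £295116.80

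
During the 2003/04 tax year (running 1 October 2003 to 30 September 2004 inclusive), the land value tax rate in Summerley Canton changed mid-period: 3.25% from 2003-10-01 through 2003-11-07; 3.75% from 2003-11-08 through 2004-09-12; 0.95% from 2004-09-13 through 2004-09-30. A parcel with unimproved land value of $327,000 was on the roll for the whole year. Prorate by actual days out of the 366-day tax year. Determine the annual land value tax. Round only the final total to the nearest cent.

2003-10-01 to 2003-11-07: 38 days at 3.25% → $327,000 × 3.25% × 38/366 = $1,103.4016
2003-11-08 to 2004-09-12: 310 days at 3.75% → $327,000 × 3.75% × 310/366 = $10,386.2705
2004-09-13 to 2004-09-30: 18 days at 0.95% → $327,000 × 0.95% × 18/366 = $152.7787
Total = $11,642.4508

$11,642.45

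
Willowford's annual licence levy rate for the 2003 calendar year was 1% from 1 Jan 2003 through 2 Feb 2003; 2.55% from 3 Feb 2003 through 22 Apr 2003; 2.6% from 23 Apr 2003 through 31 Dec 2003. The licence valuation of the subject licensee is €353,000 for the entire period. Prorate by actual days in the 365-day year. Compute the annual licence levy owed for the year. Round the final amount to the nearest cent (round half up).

1 Jan – 2 Feb 2003: 33 days at 1% → €353,000 × 1% × 33/365 = €319.1507
3 Feb – 22 Apr 2003: 79 days at 2.55% → €353,000 × 2.55% × 79/365 = €1,948.2699
23 Apr – 31 Dec 2003: 253 days at 2.6% → €353,000 × 2.6% × 253/365 = €6,361.7370
Total = €8,629.1575

€8,629.16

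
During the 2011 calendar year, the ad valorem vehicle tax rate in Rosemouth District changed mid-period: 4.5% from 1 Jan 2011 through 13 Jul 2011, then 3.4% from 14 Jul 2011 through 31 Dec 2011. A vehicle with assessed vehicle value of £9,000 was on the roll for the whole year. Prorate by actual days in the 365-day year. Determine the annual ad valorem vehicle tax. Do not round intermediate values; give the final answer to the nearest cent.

1 Jan – 13 Jul 2011: 194 days at 4.5% → £9,000 × 4.5% × 194/365 = £215.2603
14 Jul – 31 Dec 2011: 171 days at 3.4% → £9,000 × 3.4% × 171/365 = £143.3589
Total = £358.6192

£358.62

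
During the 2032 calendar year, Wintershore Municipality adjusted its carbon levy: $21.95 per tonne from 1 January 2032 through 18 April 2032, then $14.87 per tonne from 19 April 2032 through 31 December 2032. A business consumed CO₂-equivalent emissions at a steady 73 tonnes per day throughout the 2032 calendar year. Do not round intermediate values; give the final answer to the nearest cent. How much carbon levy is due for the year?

1 January – 18 April 2032: 109 days × 73 tonnes/day = 7,957 tonnes at $21.95/tonne → $174,656.15
19 April – 31 December 2032: 257 days × 73 tonnes/day = 18,761 tonnes at $14.87/tonne → $278,976.07

$453,632.22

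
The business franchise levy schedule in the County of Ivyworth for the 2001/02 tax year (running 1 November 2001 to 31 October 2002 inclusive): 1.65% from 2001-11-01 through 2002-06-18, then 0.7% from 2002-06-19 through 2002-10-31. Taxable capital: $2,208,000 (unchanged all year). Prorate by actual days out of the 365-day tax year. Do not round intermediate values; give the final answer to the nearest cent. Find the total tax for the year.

$28,673.75

2001-11-01 to 2002-06-18: 230 days at 1.65% → $2,208,000 × 1.65% × 230/365 = $22,957.1507
2002-06-19 to 2002-10-31: 135 days at 0.7% → $2,208,000 × 0.7% × 135/365 = $5,716.6027
Total = $28,673.7534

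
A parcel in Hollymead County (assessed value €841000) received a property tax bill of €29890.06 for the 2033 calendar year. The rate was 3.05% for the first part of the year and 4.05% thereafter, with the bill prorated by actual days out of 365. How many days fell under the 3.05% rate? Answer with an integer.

Let d = days at the first rate; then 365 − d days at the second rate.
€841000 × [3.05%·d + 4.05%·(365−d)] / 365 = €29890.06
Solving gives d = 181, so the new rate took effect on July 1, 2033.

181 days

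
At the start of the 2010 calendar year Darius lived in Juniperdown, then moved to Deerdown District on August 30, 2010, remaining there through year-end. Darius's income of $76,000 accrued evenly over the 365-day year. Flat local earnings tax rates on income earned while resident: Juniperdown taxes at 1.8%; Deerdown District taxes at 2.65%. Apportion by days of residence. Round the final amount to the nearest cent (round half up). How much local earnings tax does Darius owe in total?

$1,587.46

Juniperdown, January 1 – August 29, 2010: 241 days → $76,000 × 1.8% × 241/365 = $903.2548
Deerdown District, August 30 – December 31, 2010: 124 days → $76,000 × 2.65% × 124/365 = $684.2082
Total = $1,587.4630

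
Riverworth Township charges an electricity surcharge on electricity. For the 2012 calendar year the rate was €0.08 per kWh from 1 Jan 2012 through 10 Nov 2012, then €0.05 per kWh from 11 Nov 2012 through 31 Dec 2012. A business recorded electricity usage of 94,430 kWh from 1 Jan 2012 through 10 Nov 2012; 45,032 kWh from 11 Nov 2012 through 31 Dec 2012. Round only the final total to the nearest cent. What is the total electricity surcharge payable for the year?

1 Jan – 10 Nov 2012: 94,430 kWh at €0.08/kWh → €7,554.40
11 Nov – 31 Dec 2012: 45,032 kWh at €0.05/kWh → €2,251.60

€9,806.00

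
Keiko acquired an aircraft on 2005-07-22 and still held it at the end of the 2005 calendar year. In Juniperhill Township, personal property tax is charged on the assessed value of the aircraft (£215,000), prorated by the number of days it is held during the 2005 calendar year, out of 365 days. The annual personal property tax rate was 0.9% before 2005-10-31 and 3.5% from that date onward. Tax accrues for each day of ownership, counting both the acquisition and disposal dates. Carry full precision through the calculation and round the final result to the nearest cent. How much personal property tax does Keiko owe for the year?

£1,813.66

2005-07-22 to 2005-10-30: 101 days at 0.9% → £215,000 × 0.9% × 101/365 = £535.4384
2005-10-31 to 2005-12-31: 62 days at 3.5% → £215,000 × 3.5% × 62/365 = £1,278.2192
Total = £1,813.6575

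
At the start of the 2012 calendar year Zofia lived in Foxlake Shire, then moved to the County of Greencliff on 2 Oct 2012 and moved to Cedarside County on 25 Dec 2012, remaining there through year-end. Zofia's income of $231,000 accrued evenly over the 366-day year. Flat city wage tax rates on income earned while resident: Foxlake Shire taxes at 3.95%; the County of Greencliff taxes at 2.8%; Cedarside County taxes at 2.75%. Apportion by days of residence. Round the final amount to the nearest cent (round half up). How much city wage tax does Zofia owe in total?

Foxlake Shire, 1 Jan – 1 Oct 2012: 275 days → $231,000 × 3.95% × 275/366 = $6,855.8402
The County of Greencliff, 2 Oct – 24 Dec 2012: 84 days → $231,000 × 2.8% × 84/366 = $1,484.4590
Cedarside County, 25 Dec – 31 Dec 2012: 7 days → $231,000 × 2.75% × 7/366 = $121.4959
Total = $8,461.7951

$8,461.80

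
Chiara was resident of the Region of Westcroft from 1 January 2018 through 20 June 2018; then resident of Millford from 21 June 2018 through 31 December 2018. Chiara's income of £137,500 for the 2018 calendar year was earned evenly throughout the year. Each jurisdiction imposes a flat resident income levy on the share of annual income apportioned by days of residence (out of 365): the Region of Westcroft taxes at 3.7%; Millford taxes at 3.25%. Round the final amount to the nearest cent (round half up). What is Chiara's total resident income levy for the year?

£4,758.63

The Region of Westcroft, 1 January – 20 June 2018: 171 days → £137,500 × 3.7% × 171/365 = £2,383.4589
Millford, 21 June – 31 December 2018: 194 days → £137,500 × 3.25% × 194/365 = £2,375.1712
Total = £4,758.6301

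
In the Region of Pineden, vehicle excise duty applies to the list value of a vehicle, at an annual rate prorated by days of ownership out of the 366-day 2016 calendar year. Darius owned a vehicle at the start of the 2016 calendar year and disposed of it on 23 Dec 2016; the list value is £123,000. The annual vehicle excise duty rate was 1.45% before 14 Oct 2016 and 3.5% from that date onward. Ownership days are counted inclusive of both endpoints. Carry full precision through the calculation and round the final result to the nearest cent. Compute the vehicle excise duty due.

1 Jan – 13 Oct 2016: 287 days at 1.45% → £123,000 × 1.45% × 287/366 = £1,398.5369
14 Oct – 23 Dec 2016: 71 days at 3.5% → £123,000 × 3.5% × 71/366 = £835.1230
Total = £2,233.6598

£2,233.66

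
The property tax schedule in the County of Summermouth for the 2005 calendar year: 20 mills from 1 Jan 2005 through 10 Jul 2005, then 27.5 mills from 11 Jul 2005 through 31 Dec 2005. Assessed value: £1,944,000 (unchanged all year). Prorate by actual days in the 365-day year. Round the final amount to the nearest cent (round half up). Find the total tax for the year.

£45,830.47

1 Jan – 10 Jul 2005: 191 days at 20 mills → £1,944,000 × 2% × 191/365 = £20,345.4247
11 Jul – 31 Dec 2005: 174 days at 27.5 mills → £1,944,000 × 2.75% × 174/365 = £25,485.0411
Total = £45,830.4658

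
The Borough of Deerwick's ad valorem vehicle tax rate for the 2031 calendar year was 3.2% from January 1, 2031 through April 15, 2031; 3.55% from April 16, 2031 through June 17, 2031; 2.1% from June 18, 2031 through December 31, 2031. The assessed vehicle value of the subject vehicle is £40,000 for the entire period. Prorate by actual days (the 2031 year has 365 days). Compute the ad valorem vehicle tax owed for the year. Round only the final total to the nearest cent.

£1,066.68

January 1 – April 15, 2031: 105 days at 3.2% → £40,000 × 3.2% × 105/365 = £368.2192
April 16 – June 17, 2031: 63 days at 3.55% → £40,000 × 3.55% × 63/365 = £245.0959
June 18 – December 31, 2031: 197 days at 2.1% → £40,000 × 2.1% × 197/365 = £453.3699
Total = £1,066.6849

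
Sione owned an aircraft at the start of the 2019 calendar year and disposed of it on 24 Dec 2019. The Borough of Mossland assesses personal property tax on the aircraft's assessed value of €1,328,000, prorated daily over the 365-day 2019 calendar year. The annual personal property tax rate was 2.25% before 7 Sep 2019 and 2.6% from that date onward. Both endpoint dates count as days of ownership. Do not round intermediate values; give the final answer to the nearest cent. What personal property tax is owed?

1 Jan – 6 Sep 2019: 249 days at 2.25% → €1,328,000 × 2.25% × 249/365 = €20,383.8904
7 Sep – 24 Dec 2019: 109 days at 2.6% → €1,328,000 × 2.6% × 109/365 = €10,311.1014
Total = €30,694.9918

€30,694.99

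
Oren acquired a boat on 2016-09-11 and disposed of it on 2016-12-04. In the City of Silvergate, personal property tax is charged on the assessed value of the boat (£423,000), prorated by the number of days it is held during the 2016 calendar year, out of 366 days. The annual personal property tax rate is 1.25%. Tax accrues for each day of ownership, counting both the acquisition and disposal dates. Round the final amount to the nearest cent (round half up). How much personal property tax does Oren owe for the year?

Days held (2016-09-11 to 2016-12-04): 85 out of 366
Tax = £423,000 × 1.25% × 85/366 = £1,227.9713

£1,227.97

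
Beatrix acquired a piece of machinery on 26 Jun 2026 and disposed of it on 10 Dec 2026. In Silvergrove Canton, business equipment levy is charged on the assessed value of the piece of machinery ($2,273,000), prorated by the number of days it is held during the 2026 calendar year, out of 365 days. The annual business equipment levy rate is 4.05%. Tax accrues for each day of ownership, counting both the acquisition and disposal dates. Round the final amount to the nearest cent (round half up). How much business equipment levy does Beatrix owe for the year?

$42,371.21

Days held (26 Jun – 10 Dec 2026): 168 out of 365
Tax = $2,273,000 × 4.05% × 168/365 = $42,371.2110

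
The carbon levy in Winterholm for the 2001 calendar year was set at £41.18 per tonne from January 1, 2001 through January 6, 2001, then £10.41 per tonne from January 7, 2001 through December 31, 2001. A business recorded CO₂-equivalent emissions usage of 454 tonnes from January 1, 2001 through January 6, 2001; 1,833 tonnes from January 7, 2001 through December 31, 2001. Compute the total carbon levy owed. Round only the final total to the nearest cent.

£37,777.25

January 1 – January 6, 2001: 454 tonnes at £41.18/tonne → £18,695.72
January 7 – December 31, 2001: 1,833 tonnes at £10.41/tonne → £19,081.53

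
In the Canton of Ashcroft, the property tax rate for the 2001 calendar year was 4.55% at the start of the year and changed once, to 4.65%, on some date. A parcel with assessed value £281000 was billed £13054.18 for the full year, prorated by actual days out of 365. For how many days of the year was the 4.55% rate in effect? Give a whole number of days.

16 days

Let d = days at the first rate; then 365 − d days at the second rate.
£281000 × [4.55%·d + 4.65%·(365−d)] / 365 = £13054.18
Solving gives d = 16, so the new rate took effect on January 17, 2001.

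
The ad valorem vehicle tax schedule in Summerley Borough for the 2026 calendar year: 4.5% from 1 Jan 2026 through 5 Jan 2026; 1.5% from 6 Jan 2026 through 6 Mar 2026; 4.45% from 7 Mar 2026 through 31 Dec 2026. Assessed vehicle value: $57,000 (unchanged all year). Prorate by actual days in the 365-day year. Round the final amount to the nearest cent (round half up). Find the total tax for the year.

1 Jan – 5 Jan 2026: 5 days at 4.5% → $57,000 × 4.5% × 5/365 = $35.1370
6 Jan – 6 Mar 2026: 60 days at 1.5% → $57,000 × 1.5% × 60/365 = $140.5479
7 Mar – 31 Dec 2026: 300 days at 4.45% → $57,000 × 4.45% × 300/365 = $2,084.7945
Total = $2,260.4795

$2,260.48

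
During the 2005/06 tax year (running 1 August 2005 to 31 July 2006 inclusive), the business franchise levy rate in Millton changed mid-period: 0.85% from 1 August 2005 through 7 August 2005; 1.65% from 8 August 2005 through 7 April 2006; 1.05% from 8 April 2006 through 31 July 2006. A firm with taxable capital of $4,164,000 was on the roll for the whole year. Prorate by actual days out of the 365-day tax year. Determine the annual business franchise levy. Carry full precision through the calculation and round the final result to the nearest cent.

$60,195.47

1 August – 7 August 2005: 7 days at 0.85% → $4,164,000 × 0.85% × 7/365 = $678.7890
8 August 2005 – 7 April 2006: 243 days at 1.65% → $4,164,000 × 1.65% × 243/365 = $45,741.2548
8 April – 31 July 2006: 115 days at 1.05% → $4,164,000 × 1.05% × 115/365 = $13,775.4247
Total = $60,195.4685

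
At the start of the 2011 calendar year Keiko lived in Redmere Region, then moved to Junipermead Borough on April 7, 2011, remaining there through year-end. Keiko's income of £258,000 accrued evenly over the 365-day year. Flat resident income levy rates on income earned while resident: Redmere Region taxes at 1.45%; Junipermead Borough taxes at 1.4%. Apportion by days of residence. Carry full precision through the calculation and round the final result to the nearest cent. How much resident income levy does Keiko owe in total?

Redmere Region, January 1 – April 6, 2011: 96 days → £258,000 × 1.45% × 96/365 = £983.9342
Junipermead Borough, April 7 – December 31, 2011: 269 days → £258,000 × 1.4% × 269/365 = £2,661.9945
Total = £3,645.9288

£3,645.93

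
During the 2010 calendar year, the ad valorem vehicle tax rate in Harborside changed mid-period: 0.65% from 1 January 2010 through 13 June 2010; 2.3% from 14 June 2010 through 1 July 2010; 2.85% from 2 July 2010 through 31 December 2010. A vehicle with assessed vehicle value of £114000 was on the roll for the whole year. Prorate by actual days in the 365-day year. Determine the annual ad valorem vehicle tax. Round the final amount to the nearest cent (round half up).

£2091.20

1 January – 13 June 2010: 164 days at 0.65% → £114000 × 0.65% × 164/365 = £332.9425
14 June – 1 July 2010: 18 days at 2.3% → £114000 × 2.3% × 18/365 = £129.3041
2 July – 31 December 2010: 183 days at 2.85% → £114000 × 2.85% × 183/365 = £1628.9507
Total = £2091.1973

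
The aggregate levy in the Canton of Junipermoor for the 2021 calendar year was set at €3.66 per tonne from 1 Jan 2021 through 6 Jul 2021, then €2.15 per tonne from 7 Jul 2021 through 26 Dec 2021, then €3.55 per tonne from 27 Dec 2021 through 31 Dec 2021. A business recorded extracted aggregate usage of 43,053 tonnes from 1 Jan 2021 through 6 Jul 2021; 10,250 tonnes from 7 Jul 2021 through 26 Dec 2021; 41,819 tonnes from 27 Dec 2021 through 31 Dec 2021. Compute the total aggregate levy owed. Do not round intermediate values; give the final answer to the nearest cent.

€328,068.93

1 Jan – 6 Jul 2021: 43,053 tonnes at €3.66/tonne → €157,573.98
7 Jul – 26 Dec 2021: 10,250 tonnes at €2.15/tonne → €22,037.50
27 Dec – 31 Dec 2021: 41,819 tonnes at €3.55/tonne → €148,457.45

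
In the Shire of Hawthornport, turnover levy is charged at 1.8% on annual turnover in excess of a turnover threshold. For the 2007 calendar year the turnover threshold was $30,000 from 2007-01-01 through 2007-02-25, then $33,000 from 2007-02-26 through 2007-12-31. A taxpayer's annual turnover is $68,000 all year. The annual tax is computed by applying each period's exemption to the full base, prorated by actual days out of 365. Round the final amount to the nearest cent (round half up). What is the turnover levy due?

2007-01-01 to 2007-02-25: 56 days, exemption $30,000 → ($68,000 − $30,000) × 1.8% × 56/365 = $104.9425
2007-02-26 to 2007-12-31: 309 days, exemption $33,000 → ($68,000 − $33,000) × 1.8% × 309/365 = $533.3425
Total = $638.2849

$638.28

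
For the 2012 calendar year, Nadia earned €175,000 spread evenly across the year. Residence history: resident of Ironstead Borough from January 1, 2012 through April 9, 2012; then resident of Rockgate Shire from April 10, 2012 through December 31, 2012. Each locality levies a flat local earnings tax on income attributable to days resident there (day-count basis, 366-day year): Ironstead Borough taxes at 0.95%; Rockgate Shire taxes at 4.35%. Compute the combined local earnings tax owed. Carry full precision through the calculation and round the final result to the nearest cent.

Ironstead Borough, January 1 – April 9, 2012: 100 days → €175,000 × 0.95% × 100/366 = €454.2350
Rockgate Shire, April 10 – December 31, 2012: 266 days → €175,000 × 4.35% × 266/366 = €5,532.5820
Total = €5,986.8169

€5,986.82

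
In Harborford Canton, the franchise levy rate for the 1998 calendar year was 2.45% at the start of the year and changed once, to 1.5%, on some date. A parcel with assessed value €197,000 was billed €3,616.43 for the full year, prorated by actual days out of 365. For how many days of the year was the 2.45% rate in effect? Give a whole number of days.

129 days

Let d = days at the first rate; then 365 − d days at the second rate.
€197,000 × [2.45%·d + 1.5%·(365−d)] / 365 = €3,616.43
Solving gives d = 129, so the new rate took effect on May 10, 1998.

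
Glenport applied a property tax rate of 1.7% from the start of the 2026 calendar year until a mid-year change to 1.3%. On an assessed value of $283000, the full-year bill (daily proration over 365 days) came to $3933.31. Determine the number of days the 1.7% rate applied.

82 days

Let d = days at the first rate; then 365 − d days at the second rate.
$283000 × [1.7%·d + 1.3%·(365−d)] / 365 = $3933.31
Solving gives d = 82, so the new rate took effect on March 24, 2026.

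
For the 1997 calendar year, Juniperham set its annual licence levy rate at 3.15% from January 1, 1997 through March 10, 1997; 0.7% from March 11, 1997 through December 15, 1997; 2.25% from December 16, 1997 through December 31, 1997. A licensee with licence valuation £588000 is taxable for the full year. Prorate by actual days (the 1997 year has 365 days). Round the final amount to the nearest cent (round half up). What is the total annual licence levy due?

£7238.84

January 1 – March 10, 1997: 69 days at 3.15% → £588000 × 3.15% × 69/365 = £3501.4192
March 11 – December 15, 1997: 280 days at 0.7% → £588000 × 0.7% × 280/365 = £3157.4795
December 16 – December 31, 1997: 16 days at 2.25% → £588000 × 2.25% × 16/365 = £579.9452
Total = £7238.8438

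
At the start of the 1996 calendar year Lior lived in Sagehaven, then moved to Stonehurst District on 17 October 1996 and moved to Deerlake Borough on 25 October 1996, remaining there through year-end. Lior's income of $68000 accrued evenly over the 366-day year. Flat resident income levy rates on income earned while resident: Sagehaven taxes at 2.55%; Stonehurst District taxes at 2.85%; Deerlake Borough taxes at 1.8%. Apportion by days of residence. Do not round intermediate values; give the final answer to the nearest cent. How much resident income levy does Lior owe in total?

Sagehaven, 1 January – 16 October 1996: 290 days → $68000 × 2.55% × 290/366 = $1373.9344
Stonehurst District, 17 October – 24 October 1996: 8 days → $68000 × 2.85% × 8/366 = $42.3607
Deerlake Borough, 25 October – 31 December 1996: 68 days → $68000 × 1.8% × 68/366 = $227.4098
Total = $1643.7049

$1643.70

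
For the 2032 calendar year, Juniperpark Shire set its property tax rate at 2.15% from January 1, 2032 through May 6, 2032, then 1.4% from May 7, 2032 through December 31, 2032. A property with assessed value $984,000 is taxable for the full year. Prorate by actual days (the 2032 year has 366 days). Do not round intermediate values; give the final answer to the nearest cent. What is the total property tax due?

January 1 – May 6, 2032: 127 days at 2.15% → $984,000 × 2.15% × 127/366 = $7,341.0164
May 7 – December 31, 2032: 239 days at 1.4% → $984,000 × 1.4% × 239/366 = $8,995.8033
Total = $16,336.8197

$16,336.82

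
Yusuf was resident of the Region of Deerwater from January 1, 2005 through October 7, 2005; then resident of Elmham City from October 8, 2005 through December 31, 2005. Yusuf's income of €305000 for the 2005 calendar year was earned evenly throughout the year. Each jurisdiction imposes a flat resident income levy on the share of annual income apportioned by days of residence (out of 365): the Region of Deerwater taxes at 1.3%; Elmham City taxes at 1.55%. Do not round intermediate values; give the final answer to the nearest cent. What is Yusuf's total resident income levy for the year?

€4142.57

The Region of Deerwater, January 1 – October 7, 2005: 280 days → €305000 × 1.3% × 280/365 = €3041.6438
Elmham City, October 8 – December 31, 2005: 85 days → €305000 × 1.55% × 85/365 = €1100.9247
Total = €4142.5685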